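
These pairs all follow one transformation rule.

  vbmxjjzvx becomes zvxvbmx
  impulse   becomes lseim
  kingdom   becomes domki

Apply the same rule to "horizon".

zonho

Looking at the pairs, the operation is to move the last 3 characters to the front (rotate right by 3), then delete the last 2 characters.
Starting from "horizon": after the first operation, "zonhori"; after the second, "zonho".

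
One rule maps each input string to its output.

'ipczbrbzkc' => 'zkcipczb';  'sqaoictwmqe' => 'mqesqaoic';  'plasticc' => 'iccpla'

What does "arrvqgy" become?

qgyar

The rule is to move the last 3 characters to the front (rotate right by 3), then delete the last 2 characters.
Starting from "arrvqgy": after the first operation, "qgyarrv"; after the second, "qgyar".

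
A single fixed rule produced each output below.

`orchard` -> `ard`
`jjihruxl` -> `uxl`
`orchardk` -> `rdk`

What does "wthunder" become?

The pattern: keep only the last 3 characters.
Doing the same to "wthunder": "der".

der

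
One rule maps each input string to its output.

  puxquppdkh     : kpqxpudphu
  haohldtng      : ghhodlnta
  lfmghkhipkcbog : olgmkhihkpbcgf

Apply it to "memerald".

In each case the input is transformed by: swap each adjacent pair of characters (1↔2, 3↔4, ...), then swap the first and last characters.
Working it through for "memerald": intermediate "ememardl", final "lmemarde".

lmemarde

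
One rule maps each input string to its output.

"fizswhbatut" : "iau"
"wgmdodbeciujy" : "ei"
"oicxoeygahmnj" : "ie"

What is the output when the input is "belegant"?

The rule is to keep every other character starting from the second (positions 2nd, 4th, 6th, ...), then keep only the vowels.
Working it through for "belegant": intermediate "eeat", final "eea".

eea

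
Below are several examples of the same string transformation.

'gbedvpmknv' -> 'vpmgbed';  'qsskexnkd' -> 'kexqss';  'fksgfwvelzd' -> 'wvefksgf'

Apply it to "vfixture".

ixtvf

What's happening: delete the last 3 characters, then move the last 3 characters to the front (rotate right by 3).
Applying both steps to "vfixture": "vfixt", then "ixtvf".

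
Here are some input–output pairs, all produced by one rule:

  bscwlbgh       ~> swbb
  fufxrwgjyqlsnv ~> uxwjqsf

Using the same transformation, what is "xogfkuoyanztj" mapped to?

ofuynt

The transformation: swap the first and last characters, then keep every other character starting from the second (positions 2nd, 4th, 6th, ...).
Working it through for "xogfkuoyanztj": intermediate "jogfkuoyanztx", final "ofuynt".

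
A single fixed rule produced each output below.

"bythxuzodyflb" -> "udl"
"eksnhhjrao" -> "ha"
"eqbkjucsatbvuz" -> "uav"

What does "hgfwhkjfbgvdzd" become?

kbd

The pattern: delete the first 3 characters, then keep one character in every 3, starting at position 3 (positions 3rd, 6th, 9th, ...).
On "hgfwhkjfbgvdzd": the first step gives "whkjfbgvdzd", and the second then gives "kbd".
(Check on "eksnhhjrao": → "nhhjrao" → "ha" ✓)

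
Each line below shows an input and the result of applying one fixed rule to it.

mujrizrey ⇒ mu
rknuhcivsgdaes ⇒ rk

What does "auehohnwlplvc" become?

au

Each output is the input with this applied: keep only the first 2 characters.
So "auehohnwlplvc" becomes "au".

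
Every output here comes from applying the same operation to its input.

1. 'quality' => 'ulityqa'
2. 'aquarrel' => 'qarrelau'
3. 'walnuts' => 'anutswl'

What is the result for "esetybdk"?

stybdkee

The rule is to move the first 2 characters to the end (rotate left by 2), then swap the first and last characters.
"esetybdk" → "etybdkes" → "stybdkee".
(Check on "quality": → "alityqu" → "ulityqa" ✓)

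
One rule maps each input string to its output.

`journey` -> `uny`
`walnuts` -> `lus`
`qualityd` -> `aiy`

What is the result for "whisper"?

ipr

The transformation: delete the first 2 characters, then keep every other character starting from the first (positions 1st, 3rd, 5th, ...).
On "whisper": the first step gives "isper", and the second then gives "ipr".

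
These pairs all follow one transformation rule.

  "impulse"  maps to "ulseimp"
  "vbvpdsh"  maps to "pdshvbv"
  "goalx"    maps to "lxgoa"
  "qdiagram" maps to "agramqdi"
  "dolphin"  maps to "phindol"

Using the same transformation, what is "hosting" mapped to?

tinghos

The rule is to move the first 3 characters to the end (rotate left by 3).
For "hosting" the result is "tinghos".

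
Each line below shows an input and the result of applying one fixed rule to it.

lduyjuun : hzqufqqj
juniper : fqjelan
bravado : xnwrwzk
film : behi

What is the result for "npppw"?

jllls

Each output is the input with this applied: shift every letter 4 places backward in the alphabet (wrapping around).
Applying that to "npppw" gives "jllls".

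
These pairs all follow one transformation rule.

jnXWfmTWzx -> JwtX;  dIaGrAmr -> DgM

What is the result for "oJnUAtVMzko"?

In each case the input is transformed by: flip the case of every letter, then keep one character in every 3, starting at position 1 (positions 1st, 4th, 7th, ...).
Starting from "oJnUAtVMzko": after the first operation, "OjNuaTvmZKO"; after the second, "OuvK".

OuvK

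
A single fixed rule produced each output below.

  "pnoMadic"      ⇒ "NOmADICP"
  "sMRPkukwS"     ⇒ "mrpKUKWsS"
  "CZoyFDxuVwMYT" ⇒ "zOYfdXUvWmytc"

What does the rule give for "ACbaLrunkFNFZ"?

Each output is the input with this applied: move the first character to the end, then flip the case of every letter.
Applying both steps to "ACbaLrunkFNFZ": "CbaLrunkFNFZA", then "cBAlRUNKfnfza".

cBAlRUNKfnfza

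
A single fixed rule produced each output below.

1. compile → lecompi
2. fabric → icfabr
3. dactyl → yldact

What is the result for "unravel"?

elunrav

The rule is to move the last 2 characters to the front (rotate right by 2).
Applying that to "unravel" gives "elunrav".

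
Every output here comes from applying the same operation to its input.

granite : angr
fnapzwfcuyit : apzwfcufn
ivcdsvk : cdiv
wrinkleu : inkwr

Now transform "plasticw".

Looking at the pairs, the operation is to delete the last 3 characters, then move the first 2 characters to the end (rotate left by 2).
"plasticw" → "plast" → "astpl".

astpl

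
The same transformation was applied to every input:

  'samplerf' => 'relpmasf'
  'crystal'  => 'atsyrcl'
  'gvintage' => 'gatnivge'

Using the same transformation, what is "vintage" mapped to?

gatnive

Each output is the input with this applied: reverse the string, then move the first character to the end.
"vintage" → "gatnive".
(Check on "crystal": → "latsyrc" → "atsyrcl" ✓)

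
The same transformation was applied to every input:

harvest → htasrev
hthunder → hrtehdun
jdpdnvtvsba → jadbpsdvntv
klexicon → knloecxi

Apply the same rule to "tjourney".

tyjeonur

The transformation: take characters alternately from the front and the back (1st, last, 2nd, 2nd-last, ...).
"tjourney" → "tyjeonur".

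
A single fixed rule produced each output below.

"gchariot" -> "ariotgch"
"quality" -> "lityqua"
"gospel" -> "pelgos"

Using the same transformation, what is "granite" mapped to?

nitegra

Rule — move the first 3 characters to the end (rotate left by 3).
Doing the same to "granite": "nitegra".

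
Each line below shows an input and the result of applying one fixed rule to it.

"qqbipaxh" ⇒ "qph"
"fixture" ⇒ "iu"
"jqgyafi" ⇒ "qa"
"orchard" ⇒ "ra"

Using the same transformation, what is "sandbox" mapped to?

ab

The pattern: keep one character in every 3, starting at position 2 (positions 2nd, 5th, 8th, ...).
So "sandbox" becomes "ab".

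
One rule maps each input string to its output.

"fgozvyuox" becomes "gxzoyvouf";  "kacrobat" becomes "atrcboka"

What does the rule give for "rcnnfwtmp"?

The rule is to swap the first and last characters, then swap each adjacent pair of characters (1↔2, 3↔4, ...).
"rcnnfwtmp" → "pcnnfwtmr" → "cpnnwfmtr".
(Check on "kacrobat": → "tacrobak" → "atrcboka" ✓)

cpnnwfmtr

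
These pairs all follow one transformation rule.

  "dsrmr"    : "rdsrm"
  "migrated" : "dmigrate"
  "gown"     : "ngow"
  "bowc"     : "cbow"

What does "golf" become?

Rule — move the last character to the front.
Doing the same to "golf": "fgol".

fgol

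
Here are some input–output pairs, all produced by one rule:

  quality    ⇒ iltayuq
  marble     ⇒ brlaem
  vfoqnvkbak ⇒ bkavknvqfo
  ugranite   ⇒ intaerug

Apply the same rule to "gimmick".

imcmkig

The pattern: move the last 3 characters to the front (rotate right by 3), then take characters alternately from the front and the back (1st, last, 2nd, 2nd-last, ...).
Working it through for "gimmick": intermediate "ickgimm", final "imcmkig".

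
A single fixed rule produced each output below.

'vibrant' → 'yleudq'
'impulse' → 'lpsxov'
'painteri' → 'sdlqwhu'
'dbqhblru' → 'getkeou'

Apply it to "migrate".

pljudw

The transformation: delete the last character, then shift every letter 3 places forward in the alphabet (wrapping around).
For "migrate", step one produces "migrat"; step two turns that into "pljudw".
(Check on "vibrant": → "vibran" → "yleudq" ✓)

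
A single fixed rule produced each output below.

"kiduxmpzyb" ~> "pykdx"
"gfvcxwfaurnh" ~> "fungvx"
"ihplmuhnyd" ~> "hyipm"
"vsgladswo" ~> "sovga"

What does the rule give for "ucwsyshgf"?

hfuwy

Rule — keep every other character starting from the first (positions 1st, 3rd, 5th, ...), then move the first 3 characters to the end (rotate left by 3).
Starting from "ucwsyshgf": after the first operation, "uwyhf"; after the second, "hfuwy".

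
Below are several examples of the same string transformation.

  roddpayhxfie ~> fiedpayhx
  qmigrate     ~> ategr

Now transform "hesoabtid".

tidoab

Looking at the pairs, the operation is to delete the first 3 characters, then move the last 3 characters to the front (rotate right by 3).
Working it through for "hesoabtid": intermediate "oabtid", final "tidoab".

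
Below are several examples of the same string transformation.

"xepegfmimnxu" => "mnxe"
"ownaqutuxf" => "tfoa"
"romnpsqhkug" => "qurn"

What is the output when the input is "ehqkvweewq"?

eqek

The pattern: keep one character in every 3, starting at position 1 (positions 1st, 4th, 7th, ...), then swap the front and back halves of the string.
For "ehqkvweewq" the result is "eqek".
(Check on "ownaqutuxf": → "oatf" → "tfoa" ✓)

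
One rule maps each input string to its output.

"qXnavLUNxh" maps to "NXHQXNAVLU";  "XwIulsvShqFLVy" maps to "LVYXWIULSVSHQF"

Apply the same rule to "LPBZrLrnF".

RNFLPBZRL

Looking at the pairs, the operation is to move the last 3 characters to the front (rotate right by 3), then convert every letter to uppercase.
So "LPBZrLrnF" becomes "RNFLPBZRL".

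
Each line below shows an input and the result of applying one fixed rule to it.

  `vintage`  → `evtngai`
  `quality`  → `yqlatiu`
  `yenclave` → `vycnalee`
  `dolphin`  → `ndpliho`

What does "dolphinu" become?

ndplihuo

The pattern: swap each adjacent pair of characters (1↔2, 3↔4, ...), then swap the first and last characters.
For "dolphinu", step one produces "odplihun"; step two turns that into "ndplihuo".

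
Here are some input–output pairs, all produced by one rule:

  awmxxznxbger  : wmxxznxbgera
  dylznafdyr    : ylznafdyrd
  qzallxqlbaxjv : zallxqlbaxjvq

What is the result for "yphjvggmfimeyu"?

Each output is the input with this applied: move the first character to the end.
"yphjvggmfimeyu" → "phjvggmfimeyuy".

phjvggmfimeyuy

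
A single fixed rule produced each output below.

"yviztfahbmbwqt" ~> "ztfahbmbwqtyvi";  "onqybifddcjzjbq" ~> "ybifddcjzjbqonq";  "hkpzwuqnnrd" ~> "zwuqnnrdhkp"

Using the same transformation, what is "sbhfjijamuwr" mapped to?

fjijamuwrsbh

The transformation: move the first 3 characters to the end (rotate left by 3).
"sbhfjijamuwr" → "fjijamuwrsbh".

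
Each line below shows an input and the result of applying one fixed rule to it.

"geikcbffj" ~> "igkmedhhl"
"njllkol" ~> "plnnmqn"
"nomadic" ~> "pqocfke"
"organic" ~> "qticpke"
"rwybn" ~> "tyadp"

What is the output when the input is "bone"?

What's happening: shift every letter 2 places forward in the alphabet (wrapping around).
On "bone" that produces "dqpg".

dqpg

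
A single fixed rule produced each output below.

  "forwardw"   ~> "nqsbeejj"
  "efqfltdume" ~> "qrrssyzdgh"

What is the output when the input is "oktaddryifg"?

Each output is the input with this applied: sort the characters into alphabetical order, then shift every letter 13 places forward in the alphabet (wrapping around) — i.e. ROT13.
Working it through for "oktaddryifg": intermediate "addfgikorty", final "nqqstvxbegl".

nqqstvxbegl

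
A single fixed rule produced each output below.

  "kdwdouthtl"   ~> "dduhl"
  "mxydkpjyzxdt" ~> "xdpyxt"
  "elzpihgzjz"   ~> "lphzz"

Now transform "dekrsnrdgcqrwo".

erndcro

The pattern: keep every other character starting from the second (positions 2nd, 4th, 6th, ...).
"dekrsnrdgcqrwo" → "erndcro".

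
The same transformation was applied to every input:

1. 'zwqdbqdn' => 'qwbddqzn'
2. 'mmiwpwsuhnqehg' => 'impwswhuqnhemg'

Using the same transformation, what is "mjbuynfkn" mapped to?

The rule is to move the first character to the end, then swap each adjacent pair of characters (1↔2, 3↔4, ...).
Working it through for "mjbuynfkn": intermediate "jbuynfknm", final "bjyufnnkm".

bjyufnnkm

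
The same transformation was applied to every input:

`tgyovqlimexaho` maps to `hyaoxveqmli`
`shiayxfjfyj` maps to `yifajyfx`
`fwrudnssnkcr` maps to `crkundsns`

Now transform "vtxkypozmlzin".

ixzklympzo

The transformation: take characters alternately from the front and the back (1st, last, 2nd, 2nd-last, ...), then delete the first 3 characters.
So "vtxkypozmlzin" becomes "ixzklympzo".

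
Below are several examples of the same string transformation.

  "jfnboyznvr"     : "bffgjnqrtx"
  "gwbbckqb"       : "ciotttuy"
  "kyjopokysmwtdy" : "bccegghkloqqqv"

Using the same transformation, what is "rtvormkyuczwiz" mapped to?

What's happening: shift every letter 8 places backward in the alphabet (wrapping around), then sort the characters into alphabetical order.
On "rtvormkyuczwiz": the first step gives "jlngjecqmuroar", and the second then gives "acegjjlmnoqrru".

acegjjlmnoqrru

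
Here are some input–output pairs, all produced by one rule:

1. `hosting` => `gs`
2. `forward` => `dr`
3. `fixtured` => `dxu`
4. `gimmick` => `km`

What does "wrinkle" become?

ei

In each case the input is transformed by: take characters alternately from the front and the back (1st, last, 2nd, 2nd-last, ...), then keep one character in every 3, starting at position 2 (positions 2nd, 5th, 8th, ...).
For "wrinkle", step one produces "werlikn"; step two turns that into "ei".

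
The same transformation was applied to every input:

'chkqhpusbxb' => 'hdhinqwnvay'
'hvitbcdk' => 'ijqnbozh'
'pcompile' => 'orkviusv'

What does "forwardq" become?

In each case the input is transformed by: move the last 3 characters to the front (rotate right by 3), then shift every letter 6 places forward in the alphabet (wrapping around).
"forwardq" → "rdqforwa" → "xjwluxcg".

xjwluxcg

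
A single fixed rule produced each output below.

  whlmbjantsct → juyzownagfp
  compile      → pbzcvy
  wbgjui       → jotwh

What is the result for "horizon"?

The rule is to delete the last character, then shift every letter 13 places forward in the alphabet (wrapping around) — i.e. ROT13.
Working it through for "horizon": intermediate "horizo", final "ubevmb".

ubevmb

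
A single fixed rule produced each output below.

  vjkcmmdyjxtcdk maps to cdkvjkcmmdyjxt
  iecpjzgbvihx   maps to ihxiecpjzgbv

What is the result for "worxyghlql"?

lqlworxygh

Rule — move the last 3 characters to the front (rotate right by 3).
So "worxyghlql" becomes "lqlworxygh".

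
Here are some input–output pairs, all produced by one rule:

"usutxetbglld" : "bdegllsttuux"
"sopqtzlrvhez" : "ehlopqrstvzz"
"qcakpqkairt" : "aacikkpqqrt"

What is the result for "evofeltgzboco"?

Rule — sort the characters into alphabetical order.
"evofeltgzboco" → "bceefgloootvz".

bceefgloootvz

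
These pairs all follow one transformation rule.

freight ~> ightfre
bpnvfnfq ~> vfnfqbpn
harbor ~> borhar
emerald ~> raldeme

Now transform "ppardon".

The rule is to move the first 3 characters to the end (rotate left by 3).
On "ppardon" that produces "rdonppa".

rdonppa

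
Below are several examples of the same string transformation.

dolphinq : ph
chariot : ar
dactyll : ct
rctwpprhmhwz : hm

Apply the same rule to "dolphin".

What's happening: move the last 3 characters to the front (rotate right by 3), then keep only the last 2 characters.
"dolphin" → "hindolp" → "lp".

lp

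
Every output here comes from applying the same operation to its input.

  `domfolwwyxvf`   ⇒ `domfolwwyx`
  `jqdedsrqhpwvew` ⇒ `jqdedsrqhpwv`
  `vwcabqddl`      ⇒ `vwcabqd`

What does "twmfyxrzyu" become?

twmfyxrz

What's happening: delete the last 2 characters.
Applying that to "twmfyxrzyu" gives "twmfyxrz".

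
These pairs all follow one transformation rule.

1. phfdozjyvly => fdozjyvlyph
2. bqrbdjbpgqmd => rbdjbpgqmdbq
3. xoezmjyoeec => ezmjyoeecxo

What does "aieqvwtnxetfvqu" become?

What's happening: move the first 2 characters to the end (rotate left by 2).
Applying that to "aieqvwtnxetfvqu" gives "eqvwtnxetfvquai".

eqvwtnxetfvquai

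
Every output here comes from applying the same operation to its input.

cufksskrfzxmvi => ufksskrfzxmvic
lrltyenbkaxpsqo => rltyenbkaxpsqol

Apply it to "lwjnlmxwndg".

The transformation: move the first character to the end.
On "lwjnlmxwndg" that produces "wjnlmxwndgl".

wjnlmxwndgl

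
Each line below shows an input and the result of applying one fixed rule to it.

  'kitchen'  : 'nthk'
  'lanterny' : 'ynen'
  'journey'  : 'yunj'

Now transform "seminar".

rmns

In each case the input is transformed by: swap the first and last characters, then keep every other character starting from the first (positions 1st, 3rd, 5th, ...).
On "seminar": the first step gives "reminas", and the second then gives "rmns".
(Check on "lanterny": → "yanternl" → "ynen" ✓)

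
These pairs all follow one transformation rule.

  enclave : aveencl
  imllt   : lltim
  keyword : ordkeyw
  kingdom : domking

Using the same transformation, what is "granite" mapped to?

The transformation: move the last 3 characters to the front (rotate right by 3).
On "granite" that produces "itegran".

itegran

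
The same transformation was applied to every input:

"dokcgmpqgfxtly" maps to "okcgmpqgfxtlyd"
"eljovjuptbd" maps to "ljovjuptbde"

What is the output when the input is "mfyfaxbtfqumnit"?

fyfaxbtfqumnitm

Each output is the input with this applied: move the first character to the end.
Doing the same to "mfyfaxbtfqumnit": "fyfaxbtfqumnitm".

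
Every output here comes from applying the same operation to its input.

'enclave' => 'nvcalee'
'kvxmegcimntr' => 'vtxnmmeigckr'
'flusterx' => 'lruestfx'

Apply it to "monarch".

ocnramh

The pattern: take characters alternately from the front and the back (1st, last, 2nd, 2nd-last, ...), then move the first 2 characters to the end (rotate left by 2).
Working it through for "monarch": intermediate "mhocnra", final "ocnramh".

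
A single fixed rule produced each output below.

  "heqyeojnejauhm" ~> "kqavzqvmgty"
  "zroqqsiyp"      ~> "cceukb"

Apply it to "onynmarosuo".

The rule is to shift every letter 12 places forward in the alphabet (wrapping around), then delete the first 3 characters.
Applying that to "onynmarosuo" gives "zymdaega".

zymdaega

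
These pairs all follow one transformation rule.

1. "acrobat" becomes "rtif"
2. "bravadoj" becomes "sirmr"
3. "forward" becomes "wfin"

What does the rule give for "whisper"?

Looking at the pairs, the operation is to delete the last 3 characters, then shift every letter 9 places backward in the alphabet (wrapping around).
For "whisper", step one produces "whis"; step two turns that into "nyzj".

nyzj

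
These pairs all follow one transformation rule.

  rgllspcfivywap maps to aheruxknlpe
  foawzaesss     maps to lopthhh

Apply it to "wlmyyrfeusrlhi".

The rule is to shift every letter 11 places backward in the alphabet (wrapping around), then delete the first 3 characters.
Applying both steps to "wlmyyrfeusrlhi": "labnngutjhgawx", then "nngutjhgawx".

nngutjhgawx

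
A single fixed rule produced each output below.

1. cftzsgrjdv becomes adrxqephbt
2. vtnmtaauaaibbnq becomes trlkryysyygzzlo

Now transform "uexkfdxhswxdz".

Looking at the pairs, the operation is to shift every letter 2 places backward in the alphabet (wrapping around).
Doing the same to "uexkfdxhswxdz": "scvidbvfquvbx".

scvidbvfquvbx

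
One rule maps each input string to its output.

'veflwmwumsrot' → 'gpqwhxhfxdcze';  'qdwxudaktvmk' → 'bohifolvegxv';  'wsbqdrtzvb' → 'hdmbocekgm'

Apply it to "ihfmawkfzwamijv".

The rule is to shift every letter 11 places forward in the alphabet (wrapping around).
For "ihfmawkfzwamijv" the result is "tsqxlhvqkhlxtug".

tsqxlhvqkhlxtug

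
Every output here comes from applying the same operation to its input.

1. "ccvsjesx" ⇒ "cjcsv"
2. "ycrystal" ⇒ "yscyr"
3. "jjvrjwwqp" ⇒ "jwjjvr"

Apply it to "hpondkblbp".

Each output is the input with this applied: delete the last 3 characters, then take characters alternately from the front and the back (1st, last, 2nd, 2nd-last, ...).
Starting from "hpondkblbp": after the first operation, "hpondkb"; after the second, "hbpkodn".

hbpkodn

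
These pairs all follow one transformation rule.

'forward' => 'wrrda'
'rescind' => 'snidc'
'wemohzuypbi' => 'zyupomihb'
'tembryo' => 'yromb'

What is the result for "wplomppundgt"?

The transformation: delete the first 2 characters, then sort the characters into reverse alphabetical order.
Working it through for "wplomppundgt": intermediate "lomppundgt", final "utpponmlgd".

utpponmlgd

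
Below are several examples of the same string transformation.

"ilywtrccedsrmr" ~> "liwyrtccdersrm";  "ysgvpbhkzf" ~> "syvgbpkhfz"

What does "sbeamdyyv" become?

bsaedmyyv

Looking at the pairs, the operation is to swap each adjacent pair of characters (1↔2, 3↔4, ...).
For "sbeamdyyv" the result is "bsaedmyyv".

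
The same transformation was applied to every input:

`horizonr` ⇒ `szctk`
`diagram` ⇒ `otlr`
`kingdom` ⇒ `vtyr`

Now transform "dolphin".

ozwa

Rule — delete the last 3 characters, then shift every letter 11 places forward in the alphabet (wrapping around).
On "dolphin" that produces "ozwa".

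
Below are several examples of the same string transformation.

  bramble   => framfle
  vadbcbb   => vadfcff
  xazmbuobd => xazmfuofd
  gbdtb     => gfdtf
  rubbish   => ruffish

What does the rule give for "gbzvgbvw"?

The transformation: replace every "b" with "f".
Doing the same to "gbzvgbvw": "gfzvgfvw".

gfzvgfvw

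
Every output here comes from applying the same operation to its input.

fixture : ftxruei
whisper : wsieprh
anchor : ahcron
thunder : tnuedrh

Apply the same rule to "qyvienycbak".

qivnecyabky

Looking at the pairs, the operation is to swap each adjacent pair of characters (1↔2, 3↔4, ...), then move the first character to the end.
On "qyvienycbak": the first step gives "yqivnecyabk", and the second then gives "qivnecyabky".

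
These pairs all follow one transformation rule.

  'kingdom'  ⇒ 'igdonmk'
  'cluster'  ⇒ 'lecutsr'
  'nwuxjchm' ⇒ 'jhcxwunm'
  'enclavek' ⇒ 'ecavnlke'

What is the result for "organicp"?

gcarponi

In each case the input is transformed by: sort the characters into reverse alphabetical order, then move the last 3 characters to the front (rotate right by 3).
On "organicp": the first step gives "rponigca", and the second then gives "gcarponi".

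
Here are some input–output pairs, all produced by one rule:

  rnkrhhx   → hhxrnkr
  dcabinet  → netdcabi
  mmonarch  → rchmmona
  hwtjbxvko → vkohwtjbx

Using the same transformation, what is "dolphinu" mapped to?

inudolph

Each output is the input with this applied: move the last 3 characters to the front (rotate right by 3).
"dolphinu" → "inudolph".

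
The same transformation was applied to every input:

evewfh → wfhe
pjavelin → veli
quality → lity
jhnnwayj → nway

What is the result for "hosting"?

Rule — move the first 3 characters to the end (rotate left by 3), then keep only the first 4 characters.
"hosting" → "tinghos" → "ting".

ting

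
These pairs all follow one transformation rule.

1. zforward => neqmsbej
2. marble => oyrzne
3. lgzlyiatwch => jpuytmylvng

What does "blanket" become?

xrgoyna

The pattern: move the last 3 characters to the front (rotate right by 3), then shift every letter 13 places forward in the alphabet (wrapping around) — i.e. ROT13.
For "blanket", step one produces "ketblan"; step two turns that into "xrgoyna".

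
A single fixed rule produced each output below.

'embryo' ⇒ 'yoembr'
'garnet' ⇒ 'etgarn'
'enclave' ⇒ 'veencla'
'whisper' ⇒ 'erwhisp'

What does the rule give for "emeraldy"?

dyemeral

The pattern: move the last 2 characters to the front (rotate right by 2).
So "emeraldy" becomes "dyemeral".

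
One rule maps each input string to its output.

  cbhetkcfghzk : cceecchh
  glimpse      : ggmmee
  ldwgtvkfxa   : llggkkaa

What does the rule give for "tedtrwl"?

What's happening: keep one character in every 3, starting at position 1 (positions 1st, 4th, 7th, ...), then double every character.
Applying both steps to "tedtrwl": "ttl", then "ttttll".

ttttll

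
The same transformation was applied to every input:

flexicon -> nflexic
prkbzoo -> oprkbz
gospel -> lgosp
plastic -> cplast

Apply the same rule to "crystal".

lcryst

Each output is the input with this applied: move the last character to the front, then delete the last character.
Applying both steps to "crystal": "lcrysta", then "lcryst".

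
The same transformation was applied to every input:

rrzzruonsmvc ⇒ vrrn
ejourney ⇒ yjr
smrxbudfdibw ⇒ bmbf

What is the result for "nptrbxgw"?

wpb

The transformation: keep one character in every 3, starting at position 2 (positions 2nd, 5th, 8th, ...), then move the last character to the front.
Working it through for "nptrbxgw": intermediate "pbw", final "wpb".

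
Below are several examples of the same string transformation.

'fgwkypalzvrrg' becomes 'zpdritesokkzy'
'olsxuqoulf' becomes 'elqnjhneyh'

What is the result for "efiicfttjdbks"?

ybbvymmcwudlx

The rule is to shift every letter 7 places backward in the alphabet (wrapping around), then move the first character to the end.
"efiicfttjdbks" → "xybbvymmcwudl" → "ybbvymmcwudlx".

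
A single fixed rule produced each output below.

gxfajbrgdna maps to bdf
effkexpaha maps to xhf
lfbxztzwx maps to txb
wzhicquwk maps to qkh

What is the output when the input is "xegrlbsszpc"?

The transformation: keep one character in every 3, starting at position 3 (positions 3rd, 6th, 9th, ...), then move the first character to the end.
On "xegrlbsszpc": the first step gives "gbz", and the second then gives "bzg".

bzg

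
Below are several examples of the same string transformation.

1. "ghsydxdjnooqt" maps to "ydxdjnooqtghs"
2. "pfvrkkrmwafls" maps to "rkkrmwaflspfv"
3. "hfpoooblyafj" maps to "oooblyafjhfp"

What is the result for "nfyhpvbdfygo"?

Rule — move the first 3 characters to the end (rotate left by 3).
On "nfyhpvbdfygo" that produces "hpvbdfygonfy".

hpvbdfygonfy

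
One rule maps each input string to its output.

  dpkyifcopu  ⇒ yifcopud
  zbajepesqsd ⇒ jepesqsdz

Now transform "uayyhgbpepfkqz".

yhgbpepfkqzu

What's happening: move the first 3 characters to the end (rotate left by 3), then delete the last 2 characters.
For "uayyhgbpepfkqz", step one produces "yhgbpepfkqzuay"; step two turns that into "yhgbpepfkqzu".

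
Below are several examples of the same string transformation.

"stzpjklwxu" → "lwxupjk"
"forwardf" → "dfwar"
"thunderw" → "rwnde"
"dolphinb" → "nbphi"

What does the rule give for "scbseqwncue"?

The rule is to delete the first 3 characters, then move the first 3 characters to the end (rotate left by 3).
"scbseqwncue" → "seqwncue" → "wncueseq".

wncueseq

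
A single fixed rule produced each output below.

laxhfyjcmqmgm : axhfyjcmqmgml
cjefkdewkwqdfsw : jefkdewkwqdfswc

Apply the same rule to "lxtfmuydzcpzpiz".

xtfmuydzcpzpizl

Rule — move the first character to the end.
For "lxtfmuydzcpzpiz" the result is "xtfmuydzcpzpizl".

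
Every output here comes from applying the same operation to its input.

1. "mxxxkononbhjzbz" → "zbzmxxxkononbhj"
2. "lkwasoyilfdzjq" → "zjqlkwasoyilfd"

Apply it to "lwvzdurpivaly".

alylwvzdurpiv

The pattern: move the last 3 characters to the front (rotate right by 3).
"lwvzdurpivaly" → "alylwvzdurpiv".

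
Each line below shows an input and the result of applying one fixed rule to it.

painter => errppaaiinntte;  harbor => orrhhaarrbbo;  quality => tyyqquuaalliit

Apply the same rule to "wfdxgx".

gxxwwffddxxg

The pattern: double every character, then move the last 3 characters to the front (rotate right by 3).
Starting from "wfdxgx": after the first operation, "wwffddxxggxx"; after the second, "gxxwwffddxxg".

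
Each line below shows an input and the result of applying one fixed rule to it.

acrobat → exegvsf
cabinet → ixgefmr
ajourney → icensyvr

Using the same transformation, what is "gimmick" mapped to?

In each case the input is transformed by: move the last 2 characters to the front (rotate right by 2), then shift every letter 4 places forward in the alphabet (wrapping around).
On "gimmick": the first step gives "ckgimmi", and the second then gives "gokmqqm".

gokmqqm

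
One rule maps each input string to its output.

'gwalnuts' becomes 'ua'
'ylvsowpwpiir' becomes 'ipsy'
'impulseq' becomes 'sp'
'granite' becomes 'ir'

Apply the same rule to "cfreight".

gr

The transformation: reverse the string, then keep one character in every 3, starting at position 3 (positions 3rd, 6th, 9th, ...).
Applying that to "cfreight" gives "gr".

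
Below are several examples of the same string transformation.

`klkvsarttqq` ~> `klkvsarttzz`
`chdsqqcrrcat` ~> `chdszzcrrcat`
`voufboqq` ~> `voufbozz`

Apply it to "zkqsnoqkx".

zkzsnozkx

Each output is the input with this applied: replace every "q" with "z".
On "zkqsnoqkx" that produces "zkzsnozkx".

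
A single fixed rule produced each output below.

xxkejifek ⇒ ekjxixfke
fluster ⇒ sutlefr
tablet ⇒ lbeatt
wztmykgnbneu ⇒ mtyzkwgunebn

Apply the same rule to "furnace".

The pattern: move the first 3 characters to the end (rotate left by 3), then take characters alternately from the front and the back (1st, last, 2nd, 2nd-last, ...).
On "furnace": the first step gives "nacefur", and the second then gives "nraucfe".

nraucfe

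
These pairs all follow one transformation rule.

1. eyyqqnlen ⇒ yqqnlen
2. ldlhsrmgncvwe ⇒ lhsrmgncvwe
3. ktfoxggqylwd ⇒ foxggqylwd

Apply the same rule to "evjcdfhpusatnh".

In each case the input is transformed by: delete the first 2 characters.
For "evjcdfhpusatnh" the result is "jcdfhpusatnh".

jcdfhpusatnh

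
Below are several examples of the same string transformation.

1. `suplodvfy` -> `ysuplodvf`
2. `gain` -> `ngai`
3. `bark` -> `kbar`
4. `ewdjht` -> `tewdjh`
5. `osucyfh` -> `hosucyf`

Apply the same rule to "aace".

eaac

The pattern: move the last character to the front.
So "aace" becomes "eaac".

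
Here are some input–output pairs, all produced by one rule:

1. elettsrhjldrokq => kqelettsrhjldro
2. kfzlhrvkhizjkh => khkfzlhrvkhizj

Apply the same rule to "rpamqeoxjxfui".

Looking at the pairs, the operation is to move the last 2 characters to the front (rotate right by 2).
For "rpamqeoxjxfui" the result is "uirpamqeoxjxf".

uirpamqeoxjxf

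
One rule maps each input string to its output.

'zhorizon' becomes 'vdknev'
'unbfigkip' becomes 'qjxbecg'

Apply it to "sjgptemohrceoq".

Rule — shift every letter 4 places backward in the alphabet (wrapping around), then delete the last 2 characters.
Working it through for "sjgptemohrceoq": intermediate "ofclpaikdnyakm", final "ofclpaikdnya".
(Check on "unbfigkip": → "qjxbecgel" → "qjxbecg" ✓)

ofclpaikdnya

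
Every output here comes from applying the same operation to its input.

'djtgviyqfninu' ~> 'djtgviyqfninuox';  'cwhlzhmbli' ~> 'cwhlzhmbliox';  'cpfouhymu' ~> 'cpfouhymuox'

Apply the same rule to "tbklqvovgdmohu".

In each case the input is transformed by: append "ox".
On "tbklqvovgdmohu" that produces "tbklqvovgdmohuox".

tbklqvovgdmohuox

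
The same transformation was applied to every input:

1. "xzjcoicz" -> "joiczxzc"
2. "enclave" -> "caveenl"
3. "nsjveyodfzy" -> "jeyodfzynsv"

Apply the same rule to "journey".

uneyjor

The transformation: move the first 3 characters to the end (rotate left by 3), then swap the first and last characters.
Applying both steps to "journey": "rneyjou", then "uneyjor".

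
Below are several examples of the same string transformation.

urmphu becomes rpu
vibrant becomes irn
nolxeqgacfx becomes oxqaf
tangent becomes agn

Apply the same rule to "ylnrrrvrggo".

The transformation: keep every other character starting from the second (positions 2nd, 4th, 6th, ...).
So "ylnrrrvrggo" becomes "lrrrg".

lrrrg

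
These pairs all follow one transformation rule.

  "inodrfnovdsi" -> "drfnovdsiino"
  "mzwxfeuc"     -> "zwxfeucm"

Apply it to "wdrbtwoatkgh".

btwoatkghwdr

Each output is the input with this applied: move the last 3 characters to the front (rotate right by 3), then swap the front and back halves of the string.
Applying both steps to "wdrbtwoatkgh": "kghwdrbtwoat", then "btwoatkghwdr".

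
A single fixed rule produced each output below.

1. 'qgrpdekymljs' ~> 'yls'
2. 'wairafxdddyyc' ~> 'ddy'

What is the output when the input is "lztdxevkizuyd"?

kzy

Looking at the pairs, the operation is to keep every other character starting from the second (positions 2nd, 4th, 6th, ...), then delete the first 3 characters.
Applying both steps to "lztdxevkizuyd": "zdekzy", then "kzy".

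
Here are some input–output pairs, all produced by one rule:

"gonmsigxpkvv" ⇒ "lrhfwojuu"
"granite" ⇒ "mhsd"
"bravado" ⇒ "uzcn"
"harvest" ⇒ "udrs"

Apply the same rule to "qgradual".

The transformation: delete the first 3 characters, then shift every letter 1 place backward in the alphabet (wrapping around).
On "qgradual": the first step gives "adual", and the second then gives "zctzk".

zctzk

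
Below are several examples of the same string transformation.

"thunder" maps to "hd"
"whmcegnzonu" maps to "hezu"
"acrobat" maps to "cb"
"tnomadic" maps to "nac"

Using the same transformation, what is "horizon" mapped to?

oz

The pattern: keep one character in every 3, starting at position 2 (positions 2nd, 5th, 8th, ...).
On "horizon" that produces "oz".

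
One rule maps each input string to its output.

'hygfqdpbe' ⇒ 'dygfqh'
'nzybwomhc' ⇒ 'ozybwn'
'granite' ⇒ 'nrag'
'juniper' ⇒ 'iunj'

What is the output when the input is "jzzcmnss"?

The rule is to delete the last 3 characters, then swap the first and last characters.
Applying both steps to "jzzcmnss": "jzzcm", then "mzzcj".

mzzcj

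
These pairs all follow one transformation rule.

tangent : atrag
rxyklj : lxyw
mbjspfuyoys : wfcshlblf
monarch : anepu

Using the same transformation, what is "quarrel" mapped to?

The rule is to shift every letter 13 places forward in the alphabet (wrapping around) — i.e. ROT13, then delete the first 2 characters.
Starting from "quarrel": after the first operation, "dhneery"; after the second, "neery".
(Check on "tangent": → "gnatrag" → "atrag" ✓)

neery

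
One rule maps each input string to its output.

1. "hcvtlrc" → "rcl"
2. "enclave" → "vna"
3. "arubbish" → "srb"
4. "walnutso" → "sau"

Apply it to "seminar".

aen

Looking at the pairs, the operation is to move the last 2 characters to the front (rotate right by 2), then keep one character in every 3, starting at position 1 (positions 1st, 4th, 7th, ...).
On "seminar": the first step gives "arsemin", and the second then gives "aen".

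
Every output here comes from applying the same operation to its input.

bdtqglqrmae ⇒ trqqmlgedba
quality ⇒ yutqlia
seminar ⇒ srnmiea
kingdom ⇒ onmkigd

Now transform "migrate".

The pattern: sort the characters into reverse alphabetical order.
Doing the same to "migrate": "trmigea".

trmigea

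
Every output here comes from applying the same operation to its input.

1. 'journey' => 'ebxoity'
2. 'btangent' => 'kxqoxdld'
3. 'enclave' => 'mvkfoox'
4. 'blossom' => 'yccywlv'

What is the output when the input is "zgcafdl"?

What's happening: move the first 2 characters to the end (rotate left by 2), then shift every letter 10 places forward in the alphabet (wrapping around).
On "zgcafdl": the first step gives "cafdlzg", and the second then gives "mkpnvjq".

mkpnvjq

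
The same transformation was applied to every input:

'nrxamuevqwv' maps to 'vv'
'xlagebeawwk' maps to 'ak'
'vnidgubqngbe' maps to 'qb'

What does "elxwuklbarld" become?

The transformation: keep one character in every 3, starting at position 2 (positions 2nd, 5th, 8th, ...), then keep only the last 2 characters.
Starting from "elxwuklbarld": after the first operation, "lubl"; after the second, "bl".
(Check on "vnidgubqngbe": → "ngqb" → "qb" ✓)

bl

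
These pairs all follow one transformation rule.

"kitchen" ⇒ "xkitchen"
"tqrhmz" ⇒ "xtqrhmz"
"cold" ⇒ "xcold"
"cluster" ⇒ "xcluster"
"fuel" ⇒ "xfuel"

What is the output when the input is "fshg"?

The pattern: prepend "x".
On "fshg" that produces "xfshg".

xfshg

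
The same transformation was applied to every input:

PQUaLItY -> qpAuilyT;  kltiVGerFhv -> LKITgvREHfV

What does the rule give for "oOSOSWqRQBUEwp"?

Rule — flip the case of every letter, then swap each adjacent pair of characters (1↔2, 3↔4, ...).
For "oOSOSWqRQBUEwp", step one produces "OososwQrqbueWP"; step two turns that into "oOoswsrQbqeuPW".

oOoswsrQbqeuPW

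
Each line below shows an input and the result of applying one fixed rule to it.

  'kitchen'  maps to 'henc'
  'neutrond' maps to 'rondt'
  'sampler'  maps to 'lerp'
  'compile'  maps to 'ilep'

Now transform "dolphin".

Rule — delete the first 3 characters, then move the first character to the end.
On "dolphin": the first step gives "phin", and the second then gives "hinp".
(Check on "sampler": → "pler" → "lerp" ✓)

hinp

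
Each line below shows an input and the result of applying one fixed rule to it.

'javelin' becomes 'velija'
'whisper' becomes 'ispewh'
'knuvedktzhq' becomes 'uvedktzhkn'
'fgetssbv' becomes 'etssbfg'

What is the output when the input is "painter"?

intepa

Looking at the pairs, the operation is to delete the last character, then move the first 2 characters to the end (rotate left by 2).
Applying that to "painter" gives "intepa".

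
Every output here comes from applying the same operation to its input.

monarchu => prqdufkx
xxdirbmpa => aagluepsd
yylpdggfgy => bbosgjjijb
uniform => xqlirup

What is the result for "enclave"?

hqfodyh

The pattern: shift every letter 3 places forward in the alphabet (wrapping around).
"enclave" → "hqfodyh".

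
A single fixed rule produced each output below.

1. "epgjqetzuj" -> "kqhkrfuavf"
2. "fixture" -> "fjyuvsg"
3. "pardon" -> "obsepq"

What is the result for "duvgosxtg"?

Each output is the input with this applied: swap the first and last characters, then shift every letter 1 place forward in the alphabet (wrapping around).
Working it through for "duvgosxtg": intermediate "guvgosxtd", final "hvwhptyue".

hvwhptyue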